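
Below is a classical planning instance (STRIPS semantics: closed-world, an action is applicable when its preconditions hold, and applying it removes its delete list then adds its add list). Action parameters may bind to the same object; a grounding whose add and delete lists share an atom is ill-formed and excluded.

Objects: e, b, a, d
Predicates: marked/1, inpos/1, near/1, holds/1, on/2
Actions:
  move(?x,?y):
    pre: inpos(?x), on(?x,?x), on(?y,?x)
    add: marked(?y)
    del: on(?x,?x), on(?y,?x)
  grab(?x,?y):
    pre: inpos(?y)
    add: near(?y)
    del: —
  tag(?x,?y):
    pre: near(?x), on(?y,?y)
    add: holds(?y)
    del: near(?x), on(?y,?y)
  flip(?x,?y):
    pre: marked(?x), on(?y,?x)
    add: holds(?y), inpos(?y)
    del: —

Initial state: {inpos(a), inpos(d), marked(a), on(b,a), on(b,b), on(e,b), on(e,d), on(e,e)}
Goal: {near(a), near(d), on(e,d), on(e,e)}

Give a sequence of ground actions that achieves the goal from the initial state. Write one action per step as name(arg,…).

1. grab(e,a)  →  {inpos(a), inpos(d), marked(a), near(a), on(b,a), on(b,b), on(e,b), on(e,d), on(e,e)}
2. grab(e,d)  →  {inpos(a), inpos(d), marked(a), near(a), near(d), on(b,a), on(b,b), on(e,b), on(e,d), on(e,e)}

grab(e,a); grab(e,d)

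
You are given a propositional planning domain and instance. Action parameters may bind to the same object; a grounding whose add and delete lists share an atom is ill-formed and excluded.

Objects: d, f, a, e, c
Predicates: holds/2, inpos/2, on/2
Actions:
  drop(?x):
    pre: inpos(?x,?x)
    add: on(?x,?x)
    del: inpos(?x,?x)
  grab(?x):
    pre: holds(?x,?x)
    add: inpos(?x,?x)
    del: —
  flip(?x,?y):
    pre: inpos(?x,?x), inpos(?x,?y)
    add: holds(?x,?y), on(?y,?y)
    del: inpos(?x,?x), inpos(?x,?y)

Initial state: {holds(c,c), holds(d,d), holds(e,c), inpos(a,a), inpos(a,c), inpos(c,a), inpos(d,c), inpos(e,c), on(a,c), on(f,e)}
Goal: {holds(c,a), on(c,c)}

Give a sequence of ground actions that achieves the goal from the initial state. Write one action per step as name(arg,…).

grab(c); flip(a,c); flip(c,a)

1. grab(c)  →  {holds(c,c), holds(d,d), holds(e,c), inpos(a,a), inpos(a,c), inpos(c,a), inpos(c,c), inpos(d,c), inpos(e,c), on(a,c), on(f,e)}
2. flip(a,c)  →  {holds(a,c), holds(c,c), holds(d,d), holds(e,c), inpos(c,a), inpos(c,c), inpos(d,c), inpos(e,c), on(a,c), on(c,c), on(f,e)}
3. flip(c,a)  →  {holds(a,c), holds(c,a), holds(c,c), holds(d,d), holds(e,c), inpos(d,c), inpos(e,c), on(a,a), on(a,c), on(c,c), on(f,e)}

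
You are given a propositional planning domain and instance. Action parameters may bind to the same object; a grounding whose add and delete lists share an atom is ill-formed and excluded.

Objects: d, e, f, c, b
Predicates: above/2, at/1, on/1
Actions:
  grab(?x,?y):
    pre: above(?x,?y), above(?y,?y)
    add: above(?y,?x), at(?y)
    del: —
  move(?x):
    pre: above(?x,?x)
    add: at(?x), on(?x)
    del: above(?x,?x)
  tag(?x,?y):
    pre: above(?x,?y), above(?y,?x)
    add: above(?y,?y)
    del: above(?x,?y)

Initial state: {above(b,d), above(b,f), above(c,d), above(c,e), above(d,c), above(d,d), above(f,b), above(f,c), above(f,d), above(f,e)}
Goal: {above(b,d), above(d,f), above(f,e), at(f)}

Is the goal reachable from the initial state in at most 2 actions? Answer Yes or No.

No

1. grab(f,d)  →  {above(b,d), above(b,f), above(c,d), above(c,e), above(d,c), above(d,d), above(d,f), above(f,b), above(f,c), above(f,d), above(f,e), at(d)}
2. tag(b,f)  →  {above(b,d), above(c,d), above(c,e), above(d,c), above(d,d), above(d,f), above(f,b), above(f,c), above(f,d), above(f,e), above(f,f), at(d)}
3. grab(d,f)  →  {above(b,d), above(c,d), above(c,e), above(d,c), above(d,d), above(d,f), above(f,b), above(f,c), above(f,d), above(f,e), above(f,f), at(d), at(f)}
optimal plan length = 3; 3 > 2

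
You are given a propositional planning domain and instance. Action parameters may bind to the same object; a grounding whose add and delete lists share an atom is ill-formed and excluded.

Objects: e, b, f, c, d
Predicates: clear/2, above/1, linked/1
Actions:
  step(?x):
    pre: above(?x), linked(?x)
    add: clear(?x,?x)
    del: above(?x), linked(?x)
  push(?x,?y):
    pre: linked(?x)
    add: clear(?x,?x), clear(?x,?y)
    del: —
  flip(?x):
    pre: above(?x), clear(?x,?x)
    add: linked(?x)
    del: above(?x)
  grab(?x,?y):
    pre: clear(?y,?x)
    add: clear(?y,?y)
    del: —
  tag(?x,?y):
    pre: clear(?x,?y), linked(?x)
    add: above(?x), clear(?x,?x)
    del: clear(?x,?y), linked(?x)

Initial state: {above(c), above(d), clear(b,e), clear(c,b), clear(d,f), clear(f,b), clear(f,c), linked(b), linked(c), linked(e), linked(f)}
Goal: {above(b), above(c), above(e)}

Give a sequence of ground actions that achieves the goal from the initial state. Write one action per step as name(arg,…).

push(e,b); tag(e,b); tag(b,e)

1. push(e,b)  →  {above(c), above(d), clear(b,e), clear(c,b), clear(d,f), clear(e,b), clear(e,e), clear(f,b), clear(f,c), linked(b), linked(c), linked(e), linked(f)}
2. tag(e,b)  →  {above(c), above(d), above(e), clear(b,e), clear(c,b), clear(d,f), clear(e,e), clear(f,b), clear(f,c), linked(b), linked(c), linked(f)}
3. tag(b,e)  →  {above(b), above(c), above(d), above(e), clear(b,b), clear(c,b), clear(d,f), clear(e,e), clear(f,b), clear(f,c), linked(c), linked(f)}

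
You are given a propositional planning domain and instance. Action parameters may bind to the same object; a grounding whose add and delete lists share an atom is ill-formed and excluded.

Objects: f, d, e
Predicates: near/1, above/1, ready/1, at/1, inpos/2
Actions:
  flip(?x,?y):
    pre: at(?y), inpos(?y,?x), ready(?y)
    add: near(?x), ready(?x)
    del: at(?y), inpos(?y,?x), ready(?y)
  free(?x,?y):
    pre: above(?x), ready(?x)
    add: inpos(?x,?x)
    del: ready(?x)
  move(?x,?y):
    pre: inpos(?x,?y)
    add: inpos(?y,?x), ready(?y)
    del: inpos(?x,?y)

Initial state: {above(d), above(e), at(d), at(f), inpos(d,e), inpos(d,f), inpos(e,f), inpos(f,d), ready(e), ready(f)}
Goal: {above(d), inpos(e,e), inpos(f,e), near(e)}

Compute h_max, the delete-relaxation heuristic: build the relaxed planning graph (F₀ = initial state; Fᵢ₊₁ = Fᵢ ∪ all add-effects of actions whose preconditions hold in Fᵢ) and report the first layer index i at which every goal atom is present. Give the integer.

2

F0 = init (10 atoms)
F1 = F0 ∪ {inpos(e,d), inpos(e,e), inpos(f,e), near(d), ready(d)}  (15 atoms)
F2 = F1 ∪ {inpos(d,d), near(e), near(f)}  (18 atoms)
goal ⊆ F2  ⇒  h_max = 2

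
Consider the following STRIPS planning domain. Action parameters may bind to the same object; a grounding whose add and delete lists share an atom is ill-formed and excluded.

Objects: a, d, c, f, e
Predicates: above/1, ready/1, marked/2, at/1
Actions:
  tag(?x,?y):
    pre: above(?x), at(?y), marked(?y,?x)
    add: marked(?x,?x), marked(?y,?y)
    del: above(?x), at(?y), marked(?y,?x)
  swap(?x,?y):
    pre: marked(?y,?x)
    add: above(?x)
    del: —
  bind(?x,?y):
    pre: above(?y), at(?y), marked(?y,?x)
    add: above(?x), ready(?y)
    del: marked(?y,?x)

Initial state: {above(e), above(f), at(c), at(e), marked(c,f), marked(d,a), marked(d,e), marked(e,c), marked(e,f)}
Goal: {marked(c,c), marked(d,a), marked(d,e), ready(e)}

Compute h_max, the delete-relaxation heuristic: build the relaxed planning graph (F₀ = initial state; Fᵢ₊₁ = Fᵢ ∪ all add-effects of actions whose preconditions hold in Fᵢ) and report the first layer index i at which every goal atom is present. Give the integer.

1

F0 = init (9 atoms)
F1 = F0 ∪ {above(a), above(c), marked(c,c), marked(e,e), marked(f,f), ready(e)}  (15 atoms)
goal ⊆ F1  ⇒  h_max = 1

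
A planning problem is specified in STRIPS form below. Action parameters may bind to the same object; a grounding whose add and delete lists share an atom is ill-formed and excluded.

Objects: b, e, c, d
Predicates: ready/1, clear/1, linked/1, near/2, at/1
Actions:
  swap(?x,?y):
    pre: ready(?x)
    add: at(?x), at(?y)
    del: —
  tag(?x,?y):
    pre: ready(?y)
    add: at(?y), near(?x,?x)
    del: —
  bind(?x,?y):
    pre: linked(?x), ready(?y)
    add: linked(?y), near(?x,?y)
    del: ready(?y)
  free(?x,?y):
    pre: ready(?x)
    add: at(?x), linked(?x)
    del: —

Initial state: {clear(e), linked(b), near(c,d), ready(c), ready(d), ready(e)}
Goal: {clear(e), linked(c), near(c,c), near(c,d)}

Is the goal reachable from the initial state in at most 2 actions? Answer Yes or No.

Yes

1. tag(c,e)  →  {at(e), clear(e), linked(b), near(c,c), near(c,d), ready(c), ready(d), ready(e)}
2. bind(b,c)  →  {at(e), clear(e), linked(b), linked(c), near(b,c), near(c,c), near(c,d), ready(d), ready(e)}
optimal plan length = 2; 2 ≤ 2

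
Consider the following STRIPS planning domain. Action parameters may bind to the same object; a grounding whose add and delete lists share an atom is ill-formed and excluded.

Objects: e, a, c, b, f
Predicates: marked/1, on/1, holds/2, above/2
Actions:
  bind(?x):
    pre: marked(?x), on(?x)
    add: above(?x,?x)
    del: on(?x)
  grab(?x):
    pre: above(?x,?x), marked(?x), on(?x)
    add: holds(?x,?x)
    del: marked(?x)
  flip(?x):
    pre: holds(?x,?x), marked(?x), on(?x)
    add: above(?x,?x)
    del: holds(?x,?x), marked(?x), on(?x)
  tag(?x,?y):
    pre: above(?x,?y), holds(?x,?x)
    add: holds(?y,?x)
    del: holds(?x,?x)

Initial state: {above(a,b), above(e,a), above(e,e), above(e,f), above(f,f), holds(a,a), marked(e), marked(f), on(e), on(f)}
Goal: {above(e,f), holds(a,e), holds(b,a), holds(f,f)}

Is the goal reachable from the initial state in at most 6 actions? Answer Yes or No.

1. grab(e)  →  {above(a,b), above(e,a), above(e,e), above(e,f), above(f,f), holds(a,a), holds(e,e), marked(f), on(e), on(f)}
2. grab(f)  →  {above(a,b), above(e,a), above(e,e), above(e,f), above(f,f), holds(a,a), holds(e,e), holds(f,f), on(e), on(f)}
3. tag(e,a)  →  {above(a,b), above(e,a), above(e,e), above(e,f), above(f,f), holds(a,a), holds(a,e), holds(f,f), on(e), on(f)}
4. tag(a,b)  →  {above(a,b), above(e,a), above(e,e), above(e,f), above(f,f), holds(a,e), holds(b,a), holds(f,f), on(e), on(f)}
optimal plan length = 4; 4 ≤ 6

Yes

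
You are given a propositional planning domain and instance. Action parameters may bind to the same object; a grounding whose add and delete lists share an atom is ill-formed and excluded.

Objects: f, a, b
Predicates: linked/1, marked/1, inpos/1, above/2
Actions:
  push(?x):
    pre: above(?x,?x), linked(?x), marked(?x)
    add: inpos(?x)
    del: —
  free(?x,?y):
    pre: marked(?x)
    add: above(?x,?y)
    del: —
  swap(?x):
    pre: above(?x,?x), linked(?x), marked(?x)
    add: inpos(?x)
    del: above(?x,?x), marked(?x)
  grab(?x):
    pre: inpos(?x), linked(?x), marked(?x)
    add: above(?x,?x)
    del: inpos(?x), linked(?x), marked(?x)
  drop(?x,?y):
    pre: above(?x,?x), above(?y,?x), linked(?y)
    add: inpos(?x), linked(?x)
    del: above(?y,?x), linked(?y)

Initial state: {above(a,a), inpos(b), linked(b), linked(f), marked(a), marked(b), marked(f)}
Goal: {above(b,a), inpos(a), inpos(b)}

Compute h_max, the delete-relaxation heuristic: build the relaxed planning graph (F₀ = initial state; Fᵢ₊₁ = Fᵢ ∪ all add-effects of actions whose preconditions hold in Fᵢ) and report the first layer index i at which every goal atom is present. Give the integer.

F0 = init (7 atoms)
F1 = F0 ∪ {above(a,b), above(a,f), above(b,a), above(b,b), above(b,f), above(f,a), above(f,b), above(f,f)}  (15 atoms)
F2 = F1 ∪ {inpos(a), inpos(f), linked(a)}  (18 atoms)
goal ⊆ F2  ⇒  h_max = 2

2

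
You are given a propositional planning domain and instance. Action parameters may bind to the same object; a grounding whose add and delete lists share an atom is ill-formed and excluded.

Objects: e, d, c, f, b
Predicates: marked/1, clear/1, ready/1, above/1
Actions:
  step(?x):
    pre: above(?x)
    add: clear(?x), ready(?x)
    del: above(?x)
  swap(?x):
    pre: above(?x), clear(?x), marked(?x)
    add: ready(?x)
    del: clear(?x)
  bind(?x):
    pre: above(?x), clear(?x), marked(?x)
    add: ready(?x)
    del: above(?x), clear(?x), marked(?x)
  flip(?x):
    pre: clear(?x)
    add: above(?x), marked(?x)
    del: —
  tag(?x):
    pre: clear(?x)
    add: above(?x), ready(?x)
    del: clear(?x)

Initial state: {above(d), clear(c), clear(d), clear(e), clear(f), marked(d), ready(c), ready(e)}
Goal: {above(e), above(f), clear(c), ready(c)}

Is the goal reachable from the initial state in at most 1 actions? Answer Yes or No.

1. flip(e)  →  {above(d), above(e), clear(c), clear(d), clear(e), clear(f), marked(d), marked(e), ready(c), ready(e)}
2. flip(f)  →  {above(d), above(e), above(f), clear(c), clear(d), clear(e), clear(f), marked(d), marked(e), marked(f), ready(c), ready(e)}
optimal plan length = 2; 2 > 1

No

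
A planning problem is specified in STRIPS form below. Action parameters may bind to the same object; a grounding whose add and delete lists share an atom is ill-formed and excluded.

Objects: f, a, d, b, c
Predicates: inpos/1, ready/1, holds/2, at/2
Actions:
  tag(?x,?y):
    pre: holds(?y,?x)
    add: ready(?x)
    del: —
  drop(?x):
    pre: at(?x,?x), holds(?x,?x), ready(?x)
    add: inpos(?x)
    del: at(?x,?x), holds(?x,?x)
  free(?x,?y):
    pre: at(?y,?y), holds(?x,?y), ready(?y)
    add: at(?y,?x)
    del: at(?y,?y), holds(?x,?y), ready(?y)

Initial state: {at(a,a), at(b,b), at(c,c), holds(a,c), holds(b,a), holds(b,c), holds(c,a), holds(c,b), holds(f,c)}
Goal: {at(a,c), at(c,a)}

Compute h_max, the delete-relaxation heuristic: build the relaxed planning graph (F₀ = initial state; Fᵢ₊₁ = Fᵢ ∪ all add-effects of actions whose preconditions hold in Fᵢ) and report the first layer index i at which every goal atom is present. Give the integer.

F0 = init (9 atoms)
F1 = F0 ∪ {ready(a), ready(b), ready(c)}  (12 atoms)
F2 = F1 ∪ {at(a,b), at(a,c), at(b,c), at(c,a), at(c,b), at(c,f)}  (18 atoms)
goal ⊆ F2  ⇒  h_max = 2

2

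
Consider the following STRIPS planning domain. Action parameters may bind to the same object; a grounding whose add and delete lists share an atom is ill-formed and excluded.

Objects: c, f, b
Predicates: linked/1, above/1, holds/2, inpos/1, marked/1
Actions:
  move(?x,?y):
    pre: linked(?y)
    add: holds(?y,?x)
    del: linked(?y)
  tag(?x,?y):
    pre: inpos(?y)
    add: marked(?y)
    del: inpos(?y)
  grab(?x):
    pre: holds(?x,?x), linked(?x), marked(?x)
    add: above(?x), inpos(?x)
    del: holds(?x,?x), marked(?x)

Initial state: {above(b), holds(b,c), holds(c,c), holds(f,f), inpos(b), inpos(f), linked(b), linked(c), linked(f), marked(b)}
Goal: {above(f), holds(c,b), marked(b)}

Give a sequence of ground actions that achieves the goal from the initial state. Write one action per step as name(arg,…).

1. move(b,c)  →  {above(b), holds(b,c), holds(c,b), holds(c,c), holds(f,f), inpos(b), inpos(f), linked(b), linked(f), marked(b)}
2. tag(c,f)  →  {above(b), holds(b,c), holds(c,b), holds(c,c), holds(f,f), inpos(b), linked(b), linked(f), marked(b), marked(f)}
3. grab(f)  →  {above(b), above(f), holds(b,c), holds(c,b), holds(c,c), inpos(b), inpos(f), linked(b), linked(f), marked(b)}

move(b,c); tag(c,f); grab(f)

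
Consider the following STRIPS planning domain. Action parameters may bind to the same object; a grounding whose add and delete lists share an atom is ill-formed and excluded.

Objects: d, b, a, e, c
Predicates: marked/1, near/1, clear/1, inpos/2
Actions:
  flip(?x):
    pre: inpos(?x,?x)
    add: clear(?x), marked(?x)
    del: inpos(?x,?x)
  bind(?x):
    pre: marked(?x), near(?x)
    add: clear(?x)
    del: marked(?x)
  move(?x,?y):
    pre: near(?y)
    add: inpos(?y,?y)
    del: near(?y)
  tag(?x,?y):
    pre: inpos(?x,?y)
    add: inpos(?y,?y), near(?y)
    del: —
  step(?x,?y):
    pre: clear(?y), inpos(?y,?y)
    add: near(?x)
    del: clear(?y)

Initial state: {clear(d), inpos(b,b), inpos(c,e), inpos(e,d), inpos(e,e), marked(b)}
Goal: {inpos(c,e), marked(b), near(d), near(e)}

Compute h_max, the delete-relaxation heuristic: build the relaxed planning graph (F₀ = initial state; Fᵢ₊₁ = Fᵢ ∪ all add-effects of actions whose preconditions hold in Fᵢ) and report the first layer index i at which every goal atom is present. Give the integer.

F0 = init (6 atoms)
F1 = F0 ∪ {clear(b), clear(e), inpos(d,d), marked(e), near(b), near(d), near(e)}  (13 atoms)
goal ⊆ F1  ⇒  h_max = 1

1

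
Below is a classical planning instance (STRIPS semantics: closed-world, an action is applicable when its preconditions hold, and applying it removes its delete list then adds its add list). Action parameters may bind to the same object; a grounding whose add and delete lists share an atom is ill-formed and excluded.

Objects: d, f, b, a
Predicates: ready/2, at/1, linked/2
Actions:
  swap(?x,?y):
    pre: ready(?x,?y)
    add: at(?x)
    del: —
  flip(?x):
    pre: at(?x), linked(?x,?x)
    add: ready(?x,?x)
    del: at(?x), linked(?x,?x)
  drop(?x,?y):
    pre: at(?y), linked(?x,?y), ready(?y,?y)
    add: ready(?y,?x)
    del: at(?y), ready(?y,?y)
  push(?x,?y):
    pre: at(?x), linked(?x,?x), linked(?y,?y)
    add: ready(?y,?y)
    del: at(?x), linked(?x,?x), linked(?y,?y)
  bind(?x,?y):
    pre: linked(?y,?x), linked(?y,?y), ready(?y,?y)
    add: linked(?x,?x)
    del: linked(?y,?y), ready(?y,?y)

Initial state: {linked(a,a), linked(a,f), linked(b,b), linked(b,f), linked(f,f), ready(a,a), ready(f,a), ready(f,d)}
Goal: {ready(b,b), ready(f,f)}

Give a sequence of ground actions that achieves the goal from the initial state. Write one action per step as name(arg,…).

1. swap(f,d)  →  {at(f), linked(a,a), linked(a,f), linked(b,b), linked(b,f), linked(f,f), ready(a,a), ready(f,a), ready(f,d)}
2. swap(a,a)  →  {at(a), at(f), linked(a,a), linked(a,f), linked(b,b), linked(b,f), linked(f,f), ready(a,a), ready(f,a), ready(f,d)}
3. flip(f)  →  {at(a), linked(a,a), linked(a,f), linked(b,b), linked(b,f), ready(a,a), ready(f,a), ready(f,d), ready(f,f)}
4. push(a,b)  →  {linked(a,f), linked(b,f), ready(a,a), ready(b,b), ready(f,a), ready(f,d), ready(f,f)}

swap(f,d); swap(a,a); flip(f); push(a,b)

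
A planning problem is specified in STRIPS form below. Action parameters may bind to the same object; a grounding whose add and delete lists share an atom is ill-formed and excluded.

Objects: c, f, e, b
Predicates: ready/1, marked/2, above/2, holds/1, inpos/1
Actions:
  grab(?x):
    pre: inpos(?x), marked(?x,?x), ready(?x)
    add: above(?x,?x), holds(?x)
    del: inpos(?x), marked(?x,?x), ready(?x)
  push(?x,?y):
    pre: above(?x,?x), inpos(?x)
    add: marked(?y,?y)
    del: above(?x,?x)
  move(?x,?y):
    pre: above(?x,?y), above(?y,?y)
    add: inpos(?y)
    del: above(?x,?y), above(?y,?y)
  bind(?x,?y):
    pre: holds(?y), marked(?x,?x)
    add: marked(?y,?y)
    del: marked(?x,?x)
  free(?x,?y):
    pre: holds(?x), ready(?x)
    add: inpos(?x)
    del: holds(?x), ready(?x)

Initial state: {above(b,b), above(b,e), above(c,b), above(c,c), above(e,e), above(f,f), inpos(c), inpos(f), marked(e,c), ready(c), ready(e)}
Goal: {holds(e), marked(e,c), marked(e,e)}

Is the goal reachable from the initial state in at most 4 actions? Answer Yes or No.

Yes

1. push(c,e)  →  {above(b,b), above(b,e), above(c,b), above(e,e), above(f,f), inpos(c), inpos(f), marked(e,c), marked(e,e), ready(c), ready(e)}
2. move(e,e)  →  {above(b,b), above(b,e), above(c,b), above(f,f), inpos(c), inpos(e), inpos(f), marked(e,c), marked(e,e), ready(c), ready(e)}
3. grab(e)  →  {above(b,b), above(b,e), above(c,b), above(e,e), above(f,f), holds(e), inpos(c), inpos(f), marked(e,c), ready(c)}
4. push(f,e)  →  {above(b,b), above(b,e), above(c,b), above(e,e), holds(e), inpos(c), inpos(f), marked(e,c), marked(e,e), ready(c)}
optimal plan length = 4; 4 ≤ 4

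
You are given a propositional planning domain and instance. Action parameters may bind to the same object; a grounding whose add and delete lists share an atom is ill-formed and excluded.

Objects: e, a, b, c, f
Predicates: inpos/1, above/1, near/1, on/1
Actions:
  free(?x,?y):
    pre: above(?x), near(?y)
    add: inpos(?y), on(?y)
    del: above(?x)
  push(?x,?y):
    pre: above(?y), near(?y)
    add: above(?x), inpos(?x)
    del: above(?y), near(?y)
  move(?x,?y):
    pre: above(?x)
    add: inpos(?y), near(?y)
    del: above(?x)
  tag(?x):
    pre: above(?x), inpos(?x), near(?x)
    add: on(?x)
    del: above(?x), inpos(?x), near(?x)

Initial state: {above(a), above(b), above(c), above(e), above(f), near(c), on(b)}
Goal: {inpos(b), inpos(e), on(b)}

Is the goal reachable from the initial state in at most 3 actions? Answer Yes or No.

1. push(e,c)  →  {above(a), above(b), above(e), above(f), inpos(e), on(b)}
2. move(e,b)  →  {above(a), above(b), above(f), inpos(b), inpos(e), near(b), on(b)}
optimal plan length = 2; 2 ≤ 3

Yes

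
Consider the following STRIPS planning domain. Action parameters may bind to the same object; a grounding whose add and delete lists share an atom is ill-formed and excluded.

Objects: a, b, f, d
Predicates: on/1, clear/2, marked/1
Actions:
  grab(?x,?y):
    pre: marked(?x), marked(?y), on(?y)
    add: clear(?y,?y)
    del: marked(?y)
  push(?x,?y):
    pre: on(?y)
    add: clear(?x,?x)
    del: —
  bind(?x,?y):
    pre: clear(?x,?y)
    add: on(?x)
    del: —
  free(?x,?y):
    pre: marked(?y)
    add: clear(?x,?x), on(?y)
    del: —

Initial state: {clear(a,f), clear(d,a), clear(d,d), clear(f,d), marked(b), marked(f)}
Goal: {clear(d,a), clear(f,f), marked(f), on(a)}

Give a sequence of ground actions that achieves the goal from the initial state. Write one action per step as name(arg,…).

1. bind(a,f)  →  {clear(a,f), clear(d,a), clear(d,d), clear(f,d), marked(b), marked(f), on(a)}
2. push(f,a)  →  {clear(a,f), clear(d,a), clear(d,d), clear(f,d), clear(f,f), marked(b), marked(f), on(a)}

bind(a,f); push(f,a)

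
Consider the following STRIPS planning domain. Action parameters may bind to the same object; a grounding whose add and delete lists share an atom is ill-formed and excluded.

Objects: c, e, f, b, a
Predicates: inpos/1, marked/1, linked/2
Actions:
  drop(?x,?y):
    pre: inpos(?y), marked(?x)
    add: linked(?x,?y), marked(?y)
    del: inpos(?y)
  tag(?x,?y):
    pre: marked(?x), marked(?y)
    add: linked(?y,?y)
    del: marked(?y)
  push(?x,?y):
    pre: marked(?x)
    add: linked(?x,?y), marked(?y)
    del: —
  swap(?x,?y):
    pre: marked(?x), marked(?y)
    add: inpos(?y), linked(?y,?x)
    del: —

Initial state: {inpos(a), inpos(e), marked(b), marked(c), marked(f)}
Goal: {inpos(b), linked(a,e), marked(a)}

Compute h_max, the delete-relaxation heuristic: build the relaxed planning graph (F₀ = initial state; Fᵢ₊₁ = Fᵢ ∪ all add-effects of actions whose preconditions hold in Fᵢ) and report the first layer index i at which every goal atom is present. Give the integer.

2

F0 = init (5 atoms)
F1 = F0 ∪ {inpos(b), inpos(c), inpos(f), linked(b,a), linked(b,b), linked(b,c), linked(b,e), linked(b,f), linked(c,a), linked(c,b), linked(c,c), linked(c,e), linked(c,f), linked(f,a), linked(f,b), linked(f,c), linked(f,e), linked(f,f), marked(a), marked(e)}  (25 atoms)
F2 = F1 ∪ {linked(a,a), linked(a,b), linked(a,c), linked(a,e), linked(a,f), linked(e,a), linked(e,b), linked(e,c), linked(e,e), linked(e,f)}  (35 atoms)
goal ⊆ F2  ⇒  h_max = 2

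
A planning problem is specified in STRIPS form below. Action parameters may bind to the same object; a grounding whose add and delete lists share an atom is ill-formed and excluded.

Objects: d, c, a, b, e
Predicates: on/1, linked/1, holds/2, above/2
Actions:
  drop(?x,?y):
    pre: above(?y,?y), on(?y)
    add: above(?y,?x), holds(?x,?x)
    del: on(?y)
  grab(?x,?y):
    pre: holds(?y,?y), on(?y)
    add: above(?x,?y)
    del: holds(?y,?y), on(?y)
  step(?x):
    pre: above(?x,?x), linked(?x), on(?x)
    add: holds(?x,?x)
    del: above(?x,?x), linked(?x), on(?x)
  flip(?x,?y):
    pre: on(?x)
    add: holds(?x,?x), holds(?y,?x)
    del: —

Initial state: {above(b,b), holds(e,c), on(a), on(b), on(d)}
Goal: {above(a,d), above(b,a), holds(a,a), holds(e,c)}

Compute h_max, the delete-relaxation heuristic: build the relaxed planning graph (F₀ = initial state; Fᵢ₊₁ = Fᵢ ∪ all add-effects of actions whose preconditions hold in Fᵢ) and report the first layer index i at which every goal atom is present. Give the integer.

2

F0 = init (5 atoms)
F1 = F0 ∪ {above(b,a), above(b,c), above(b,d), above(b,e), holds(a,a), holds(a,b), holds(a,d), holds(b,a), holds(b,b), holds(b,d), holds(c,a), holds(c,b), holds(c,c), holds(c,d), holds(d,a), holds(d,b), holds(d,d), holds(e,a), holds(e,b), holds(e,d), holds(e,e)}  (26 atoms)
F2 = F1 ∪ {above(a,a), above(a,b), above(a,d), above(c,a), above(c,b), above(c,d), above(d,a), above(d,b), above(d,d), above(e,a), above(e,b), above(e,d)}  (38 atoms)
goal ⊆ F2  ⇒  h_max = 2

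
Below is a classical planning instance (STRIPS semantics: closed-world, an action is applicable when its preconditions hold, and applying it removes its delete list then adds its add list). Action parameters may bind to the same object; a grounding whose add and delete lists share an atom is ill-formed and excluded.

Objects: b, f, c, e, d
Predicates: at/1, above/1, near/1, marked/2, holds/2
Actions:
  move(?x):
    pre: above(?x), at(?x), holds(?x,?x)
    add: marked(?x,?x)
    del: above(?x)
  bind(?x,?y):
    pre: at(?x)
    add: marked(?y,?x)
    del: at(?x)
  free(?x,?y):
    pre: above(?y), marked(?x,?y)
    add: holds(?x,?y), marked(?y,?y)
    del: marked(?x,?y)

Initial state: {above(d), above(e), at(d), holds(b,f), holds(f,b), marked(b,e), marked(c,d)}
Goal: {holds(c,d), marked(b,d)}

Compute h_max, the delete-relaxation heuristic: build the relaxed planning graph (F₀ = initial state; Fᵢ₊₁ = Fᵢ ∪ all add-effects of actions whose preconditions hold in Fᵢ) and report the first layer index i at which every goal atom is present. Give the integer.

F0 = init (7 atoms)
F1 = F0 ∪ {holds(b,e), holds(c,d), marked(b,d), marked(d,d), marked(e,d), marked(e,e), marked(f,d)}  (14 atoms)
goal ⊆ F1  ⇒  h_max = 1

1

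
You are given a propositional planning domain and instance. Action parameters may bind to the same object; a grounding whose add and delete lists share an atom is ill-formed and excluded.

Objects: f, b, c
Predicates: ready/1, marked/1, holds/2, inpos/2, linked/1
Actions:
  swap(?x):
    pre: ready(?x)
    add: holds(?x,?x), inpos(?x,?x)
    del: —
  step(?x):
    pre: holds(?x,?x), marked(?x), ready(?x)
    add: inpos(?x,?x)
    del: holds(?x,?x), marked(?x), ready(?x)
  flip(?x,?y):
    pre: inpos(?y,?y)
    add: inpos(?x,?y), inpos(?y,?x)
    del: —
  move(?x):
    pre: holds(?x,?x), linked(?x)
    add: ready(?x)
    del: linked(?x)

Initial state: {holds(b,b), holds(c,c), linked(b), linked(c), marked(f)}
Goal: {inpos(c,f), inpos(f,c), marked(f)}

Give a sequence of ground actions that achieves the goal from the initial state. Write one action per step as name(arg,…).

1. move(c)  →  {holds(b,b), holds(c,c), linked(b), marked(f), ready(c)}
2. swap(c)  →  {holds(b,b), holds(c,c), inpos(c,c), linked(b), marked(f), ready(c)}
3. flip(f,c)  →  {holds(b,b), holds(c,c), inpos(c,c), inpos(c,f), inpos(f,c), linked(b), marked(f), ready(c)}

move(c); swap(c); flip(f,c)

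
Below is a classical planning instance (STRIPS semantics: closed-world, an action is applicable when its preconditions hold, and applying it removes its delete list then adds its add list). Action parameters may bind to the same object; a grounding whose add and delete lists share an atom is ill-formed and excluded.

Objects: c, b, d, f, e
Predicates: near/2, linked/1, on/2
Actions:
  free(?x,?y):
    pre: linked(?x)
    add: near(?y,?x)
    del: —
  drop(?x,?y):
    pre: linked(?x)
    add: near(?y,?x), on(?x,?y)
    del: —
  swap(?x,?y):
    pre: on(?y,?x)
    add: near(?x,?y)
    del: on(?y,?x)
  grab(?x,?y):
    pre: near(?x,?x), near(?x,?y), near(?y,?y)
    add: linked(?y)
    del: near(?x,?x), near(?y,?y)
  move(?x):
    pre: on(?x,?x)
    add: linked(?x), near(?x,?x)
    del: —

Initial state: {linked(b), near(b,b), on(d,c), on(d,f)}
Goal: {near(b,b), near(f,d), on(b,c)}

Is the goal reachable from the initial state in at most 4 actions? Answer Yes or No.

1. drop(b,c)  →  {linked(b), near(b,b), near(c,b), on(b,c), on(d,c), on(d,f)}
2. swap(f,d)  →  {linked(b), near(b,b), near(c,b), near(f,d), on(b,c), on(d,c)}
optimal plan length = 2; 2 ≤ 4

Yes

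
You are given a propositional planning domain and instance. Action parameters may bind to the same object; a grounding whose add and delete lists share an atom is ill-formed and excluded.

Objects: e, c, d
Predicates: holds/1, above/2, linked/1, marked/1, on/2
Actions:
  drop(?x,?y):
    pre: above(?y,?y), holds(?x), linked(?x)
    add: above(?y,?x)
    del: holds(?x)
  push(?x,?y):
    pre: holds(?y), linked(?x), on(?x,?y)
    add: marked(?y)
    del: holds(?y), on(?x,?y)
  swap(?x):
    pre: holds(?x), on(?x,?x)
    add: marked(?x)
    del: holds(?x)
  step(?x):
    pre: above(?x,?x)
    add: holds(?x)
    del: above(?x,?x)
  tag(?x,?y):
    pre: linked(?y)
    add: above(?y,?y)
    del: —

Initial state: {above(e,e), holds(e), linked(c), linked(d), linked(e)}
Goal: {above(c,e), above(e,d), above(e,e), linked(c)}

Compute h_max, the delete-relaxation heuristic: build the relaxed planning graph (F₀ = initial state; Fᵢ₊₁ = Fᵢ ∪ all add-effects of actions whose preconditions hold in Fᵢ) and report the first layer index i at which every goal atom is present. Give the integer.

3

F0 = init (5 atoms)
F1 = F0 ∪ {above(c,c), above(d,d)}  (7 atoms)
F2 = F1 ∪ {above(c,e), above(d,e), holds(c), holds(d)}  (11 atoms)
F3 = F2 ∪ {above(c,d), above(d,c), above(e,c), above(e,d)}  (15 atoms)
goal ⊆ F3  ⇒  h_max = 3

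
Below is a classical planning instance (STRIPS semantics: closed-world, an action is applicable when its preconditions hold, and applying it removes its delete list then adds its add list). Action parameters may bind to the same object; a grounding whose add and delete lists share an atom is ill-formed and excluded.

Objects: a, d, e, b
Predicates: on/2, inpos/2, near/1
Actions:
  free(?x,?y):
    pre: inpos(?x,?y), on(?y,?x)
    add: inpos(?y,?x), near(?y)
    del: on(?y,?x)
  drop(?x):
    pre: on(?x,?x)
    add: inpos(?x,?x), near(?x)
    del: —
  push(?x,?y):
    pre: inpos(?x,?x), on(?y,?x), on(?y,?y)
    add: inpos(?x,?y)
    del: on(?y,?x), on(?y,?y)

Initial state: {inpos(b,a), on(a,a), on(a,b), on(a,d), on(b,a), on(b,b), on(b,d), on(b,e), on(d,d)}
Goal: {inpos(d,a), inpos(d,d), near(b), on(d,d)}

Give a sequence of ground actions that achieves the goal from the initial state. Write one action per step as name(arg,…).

1. drop(d)  →  {inpos(b,a), inpos(d,d), near(d), on(a,a), on(a,b), on(a,d), on(b,a), on(b,b), on(b,d), on(b,e), on(d,d)}
2. drop(b)  →  {inpos(b,a), inpos(b,b), inpos(d,d), near(b), near(d), on(a,a), on(a,b), on(a,d), on(b,a), on(b,b), on(b,d), on(b,e), on(d,d)}
3. push(d,a)  →  {inpos(b,a), inpos(b,b), inpos(d,a), inpos(d,d), near(b), near(d), on(a,b), on(b,a), on(b,b), on(b,d), on(b,e), on(d,d)}

drop(d); drop(b); push(d,a)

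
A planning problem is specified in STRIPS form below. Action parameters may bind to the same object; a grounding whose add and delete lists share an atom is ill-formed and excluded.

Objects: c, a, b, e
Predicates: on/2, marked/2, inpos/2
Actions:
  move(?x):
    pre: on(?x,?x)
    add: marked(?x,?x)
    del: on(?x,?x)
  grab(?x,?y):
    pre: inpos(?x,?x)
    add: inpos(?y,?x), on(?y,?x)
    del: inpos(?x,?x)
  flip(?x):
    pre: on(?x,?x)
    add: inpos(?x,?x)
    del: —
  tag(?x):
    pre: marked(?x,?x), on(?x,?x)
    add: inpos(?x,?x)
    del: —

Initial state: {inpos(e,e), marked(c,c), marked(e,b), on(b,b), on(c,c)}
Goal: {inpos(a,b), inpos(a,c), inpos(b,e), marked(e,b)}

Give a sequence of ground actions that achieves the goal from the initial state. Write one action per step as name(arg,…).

grab(e,b); flip(c); grab(c,a); flip(b); grab(b,a)

1. grab(e,b)  →  {inpos(b,e), marked(c,c), marked(e,b), on(b,b), on(b,e), on(c,c)}
2. flip(c)  →  {inpos(b,e), inpos(c,c), marked(c,c), marked(e,b), on(b,b), on(b,e), on(c,c)}
3. grab(c,a)  →  {inpos(a,c), inpos(b,e), marked(c,c), marked(e,b), on(a,c), on(b,b), on(b,e), on(c,c)}
4. flip(b)  →  {inpos(a,c), inpos(b,b), inpos(b,e), marked(c,c), marked(e,b), on(a,c), on(b,b), on(b,e), on(c,c)}
5. grab(b,a)  →  {inpos(a,b), inpos(a,c), inpos(b,e), marked(c,c), marked(e,b), on(a,b), on(a,c), on(b,b), on(b,e), on(c,c)}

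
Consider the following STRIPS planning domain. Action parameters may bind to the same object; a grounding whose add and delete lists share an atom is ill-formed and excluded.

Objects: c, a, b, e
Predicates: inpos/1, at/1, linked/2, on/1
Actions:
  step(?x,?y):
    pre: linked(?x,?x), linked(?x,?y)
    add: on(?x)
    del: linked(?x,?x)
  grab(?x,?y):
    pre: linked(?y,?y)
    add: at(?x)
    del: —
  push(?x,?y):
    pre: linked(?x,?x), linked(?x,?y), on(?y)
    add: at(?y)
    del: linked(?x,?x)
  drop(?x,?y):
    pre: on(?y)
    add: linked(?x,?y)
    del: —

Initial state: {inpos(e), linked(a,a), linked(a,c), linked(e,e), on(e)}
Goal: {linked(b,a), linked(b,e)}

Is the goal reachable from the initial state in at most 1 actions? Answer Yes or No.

No

1. step(a,c)  →  {inpos(e), linked(a,c), linked(e,e), on(a), on(e)}
2. drop(b,a)  →  {inpos(e), linked(a,c), linked(b,a), linked(e,e), on(a), on(e)}
3. drop(b,e)  →  {inpos(e), linked(a,c), linked(b,a), linked(b,e), linked(e,e), on(a), on(e)}
optimal plan length = 3; 3 > 1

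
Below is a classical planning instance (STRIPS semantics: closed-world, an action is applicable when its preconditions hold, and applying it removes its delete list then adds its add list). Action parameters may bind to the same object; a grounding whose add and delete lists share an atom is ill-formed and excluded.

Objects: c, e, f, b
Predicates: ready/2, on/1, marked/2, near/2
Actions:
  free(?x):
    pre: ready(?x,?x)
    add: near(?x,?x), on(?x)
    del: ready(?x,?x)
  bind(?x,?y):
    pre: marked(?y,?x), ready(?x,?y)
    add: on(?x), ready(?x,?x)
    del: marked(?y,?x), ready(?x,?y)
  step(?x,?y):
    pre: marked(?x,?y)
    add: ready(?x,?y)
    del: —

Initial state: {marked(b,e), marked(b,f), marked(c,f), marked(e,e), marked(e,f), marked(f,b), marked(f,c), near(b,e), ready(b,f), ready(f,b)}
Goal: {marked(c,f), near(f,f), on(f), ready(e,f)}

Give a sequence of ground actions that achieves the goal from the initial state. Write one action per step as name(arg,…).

bind(f,b); free(f); step(e,f)

1. bind(f,b)  →  {marked(b,e), marked(c,f), marked(e,e), marked(e,f), marked(f,b), marked(f,c), near(b,e), on(f), ready(b,f), ready(f,f)}
2. free(f)  →  {marked(b,e), marked(c,f), marked(e,e), marked(e,f), marked(f,b), marked(f,c), near(b,e), near(f,f), on(f), ready(b,f)}
3. step(e,f)  →  {marked(b,e), marked(c,f), marked(e,e), marked(e,f), marked(f,b), marked(f,c), near(b,e), near(f,f), on(f), ready(b,f), ready(e,f)}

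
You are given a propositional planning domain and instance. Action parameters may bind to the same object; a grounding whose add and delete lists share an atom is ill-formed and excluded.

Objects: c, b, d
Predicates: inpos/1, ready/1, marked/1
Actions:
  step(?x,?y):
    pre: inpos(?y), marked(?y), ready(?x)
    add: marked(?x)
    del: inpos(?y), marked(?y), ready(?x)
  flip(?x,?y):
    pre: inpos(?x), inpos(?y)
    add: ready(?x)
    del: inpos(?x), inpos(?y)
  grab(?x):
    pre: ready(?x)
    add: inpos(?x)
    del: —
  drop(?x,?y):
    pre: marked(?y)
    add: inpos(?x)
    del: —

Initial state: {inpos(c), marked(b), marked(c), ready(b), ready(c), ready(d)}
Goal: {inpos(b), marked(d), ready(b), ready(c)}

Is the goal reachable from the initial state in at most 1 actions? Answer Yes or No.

No

1. step(d,c)  →  {marked(b), marked(d), ready(b), ready(c)}
2. grab(b)  →  {inpos(b), marked(b), marked(d), ready(b), ready(c)}
optimal plan length = 2; 2 > 1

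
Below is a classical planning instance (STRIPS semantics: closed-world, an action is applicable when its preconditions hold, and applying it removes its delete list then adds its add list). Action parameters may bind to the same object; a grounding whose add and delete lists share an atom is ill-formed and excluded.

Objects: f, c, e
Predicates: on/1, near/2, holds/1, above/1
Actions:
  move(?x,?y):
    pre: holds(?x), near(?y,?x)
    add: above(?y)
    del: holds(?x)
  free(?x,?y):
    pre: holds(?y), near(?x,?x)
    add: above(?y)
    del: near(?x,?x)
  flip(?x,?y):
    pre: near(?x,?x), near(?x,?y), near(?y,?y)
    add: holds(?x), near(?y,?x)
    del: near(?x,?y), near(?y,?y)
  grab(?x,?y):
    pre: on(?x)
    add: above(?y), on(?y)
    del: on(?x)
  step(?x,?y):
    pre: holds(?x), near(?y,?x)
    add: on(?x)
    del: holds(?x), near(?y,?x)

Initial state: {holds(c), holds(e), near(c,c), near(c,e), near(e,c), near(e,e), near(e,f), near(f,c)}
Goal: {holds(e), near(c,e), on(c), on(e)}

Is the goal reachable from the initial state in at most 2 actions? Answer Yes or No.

1. step(c,f)  →  {holds(e), near(c,c), near(c,e), near(e,c), near(e,e), near(e,f), on(c)}
2. step(e,c)  →  {near(c,c), near(e,c), near(e,e), near(e,f), on(c), on(e)}
3. flip(e,c)  →  {holds(e), near(c,e), near(e,e), near(e,f), on(c), on(e)}
optimal plan length = 3; 3 > 2

No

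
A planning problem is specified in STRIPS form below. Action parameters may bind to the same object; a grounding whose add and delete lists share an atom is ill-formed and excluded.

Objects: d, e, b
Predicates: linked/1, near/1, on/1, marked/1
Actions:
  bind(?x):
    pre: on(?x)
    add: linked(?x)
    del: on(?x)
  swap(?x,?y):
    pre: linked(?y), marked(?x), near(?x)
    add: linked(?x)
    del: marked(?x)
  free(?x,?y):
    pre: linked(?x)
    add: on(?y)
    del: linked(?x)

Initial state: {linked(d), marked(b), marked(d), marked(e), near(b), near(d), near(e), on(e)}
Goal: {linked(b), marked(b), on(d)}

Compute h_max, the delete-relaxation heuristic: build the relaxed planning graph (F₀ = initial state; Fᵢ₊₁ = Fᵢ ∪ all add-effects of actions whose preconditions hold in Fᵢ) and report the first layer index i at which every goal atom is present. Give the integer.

F0 = init (8 atoms)
F1 = F0 ∪ {linked(b), linked(e), on(b), on(d)}  (12 atoms)
goal ⊆ F1  ⇒  h_max = 1

1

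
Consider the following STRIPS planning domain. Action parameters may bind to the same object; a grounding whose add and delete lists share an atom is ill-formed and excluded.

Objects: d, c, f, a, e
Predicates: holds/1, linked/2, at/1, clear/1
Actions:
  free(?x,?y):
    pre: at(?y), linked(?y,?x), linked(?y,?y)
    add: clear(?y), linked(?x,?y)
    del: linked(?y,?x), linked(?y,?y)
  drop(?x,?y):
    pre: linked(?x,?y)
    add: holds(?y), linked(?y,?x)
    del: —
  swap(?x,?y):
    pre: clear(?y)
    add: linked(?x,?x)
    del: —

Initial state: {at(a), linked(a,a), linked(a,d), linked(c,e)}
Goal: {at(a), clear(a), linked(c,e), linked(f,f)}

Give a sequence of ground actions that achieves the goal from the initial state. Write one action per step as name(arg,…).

free(d,a); swap(f,a)

1. free(d,a)  →  {at(a), clear(a), linked(c,e), linked(d,a)}
2. swap(f,a)  →  {at(a), clear(a), linked(c,e), linked(d,a), linked(f,f)}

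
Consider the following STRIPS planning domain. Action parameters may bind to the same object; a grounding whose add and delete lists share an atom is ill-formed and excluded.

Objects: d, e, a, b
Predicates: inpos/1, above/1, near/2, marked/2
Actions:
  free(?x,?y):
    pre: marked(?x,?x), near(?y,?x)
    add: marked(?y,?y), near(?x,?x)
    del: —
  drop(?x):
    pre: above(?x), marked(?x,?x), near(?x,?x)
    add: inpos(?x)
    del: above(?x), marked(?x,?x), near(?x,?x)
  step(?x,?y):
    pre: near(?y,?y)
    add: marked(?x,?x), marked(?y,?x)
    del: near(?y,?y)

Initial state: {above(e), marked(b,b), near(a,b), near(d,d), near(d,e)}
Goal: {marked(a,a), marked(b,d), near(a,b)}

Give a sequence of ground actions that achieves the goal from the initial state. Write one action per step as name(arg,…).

free(b,a); step(d,b)

1. free(b,a)  →  {above(e), marked(a,a), marked(b,b), near(a,b), near(b,b), near(d,d), near(d,e)}
2. step(d,b)  →  {above(e), marked(a,a), marked(b,b), marked(b,d), marked(d,d), near(a,b), near(d,d), near(d,e)}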